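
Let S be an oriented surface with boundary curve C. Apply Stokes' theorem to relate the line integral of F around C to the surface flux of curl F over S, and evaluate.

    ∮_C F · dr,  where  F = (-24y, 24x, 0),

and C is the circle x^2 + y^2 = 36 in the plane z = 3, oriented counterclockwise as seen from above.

Let S be the flat disk x^2 + y^2 ≤ 36 in the plane z = 3, with upward unit normal n̂ = ẑ. By Stokes' theorem,

    ∮_C F · dr = ∬_S (∇ × F) · n̂ dS = ∬_D (curl F)_z dA,

where D is the disk x^2 + y^2 ≤ 36.

Compute the curl of F = (-24y, 24x, 0):
    (∇ × F)_x = ∂F_z/∂y - ∂F_y/∂z = 0,
    (∇ × F)_y = ∂F_x/∂z - ∂F_z/∂x = 0,
    (∇ × F)_z = ∂F_y/∂x - ∂F_x/∂y = 48.

On z = 3, (curl F)_z = 48.

Convert to polar (x = r cos θ, y = r sin θ, dA = r dr dθ); the integrand becomes 48, so

    ∬_D (curl F)_z dA = ∫_0^{2π} ∫_0^{6} (48) · r dr dθ.

Inner (r from 0 to 6): 864.
Outer (θ from 0 to 2π): 1728π.

Therefore ∮_C F · dr = 1728π.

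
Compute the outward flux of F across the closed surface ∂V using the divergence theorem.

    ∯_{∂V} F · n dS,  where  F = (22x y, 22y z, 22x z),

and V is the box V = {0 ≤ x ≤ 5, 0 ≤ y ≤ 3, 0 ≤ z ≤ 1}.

By the divergence theorem,

    ∯_{∂V} F · n dS = ∭_V (∇ · F) dV.

Compute the divergence:
    ∇ · F = ∂F_x/∂x + ∂F_y/∂y + ∂F_z/∂z = 22y + 22z + 22x = 22x + 22y + 22z.

V is a rectangular box, so dV = dx dy dz with 0 ≤ x ≤ 5, 0 ≤ y ≤ 3, 0 ≤ z ≤ 1.

Integrate (22x + 22y + 22z) over V as an iterated integral:

    ∭_V (∇·F) dV = ∫_0^{5} ∫_0^{3} ∫_0^{1} (22x + 22y + 22z) dz dy dx.

Inner (z from 0 to 1): 22x + 22y + 11.
Middle (y from 0 to 3): 66x + 132.
Outer (x from 0 to 5): 1485.

Therefore ∯_{∂V} F · n dS = 1485.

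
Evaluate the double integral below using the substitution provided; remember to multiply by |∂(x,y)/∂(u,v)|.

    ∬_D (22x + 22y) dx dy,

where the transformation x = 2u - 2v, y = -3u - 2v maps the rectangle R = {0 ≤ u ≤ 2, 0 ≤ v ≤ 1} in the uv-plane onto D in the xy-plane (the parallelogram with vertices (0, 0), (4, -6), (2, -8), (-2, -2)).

Compute the Jacobian determinant of (x, y) with respect to (u, v):

    ∂(x,y)/∂(u,v) = | 2  -2 | = (2)(-2) - (-2)(-3) = -10.
                   | -3  -2 |

Its absolute value is |J| = 10 (the area scaling factor).

Substituting x = 2u - 2v, y = -3u - 2v into the integrand,

    22x + 22y → -22u - 88v,

so the integral becomes

    ∬_R (-22u - 88v) · |J| du dv = ∫_0^2 ∫_0^1 (-220u - 880v) dv du.

Inner (v): -220u - 440.
Outer (u): -1320.

Therefore ∬_D (22x + 22y) dx dy = -1320.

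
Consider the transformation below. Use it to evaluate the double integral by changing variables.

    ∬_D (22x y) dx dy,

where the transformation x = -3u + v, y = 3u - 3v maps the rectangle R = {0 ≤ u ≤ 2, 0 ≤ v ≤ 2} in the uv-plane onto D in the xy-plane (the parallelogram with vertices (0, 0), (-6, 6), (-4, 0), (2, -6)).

Compute the Jacobian determinant of (x, y) with respect to (u, v):

    ∂(x,y)/∂(u,v) = | -3  1 | = (-3)(-3) - (1)(3) = 6.
                   | 3  -3 |

Its absolute value is |J| = 6 (the area scaling factor).

Substituting x = -3u + v, y = 3u - 3v into the integrand,

    22x y → -198u^2 + 264u v - 66v^2,

so the integral becomes

    ∬_R (-198u^2 + 264u v - 66v^2) · |J| du dv = ∫_0^2 ∫_0^2 (-1188u^2 + 1584u v - 396v^2) dv du.

Inner (v): -2376u^2 + 3168u - 1056.
Outer (u): -2112.

Therefore ∬_D (22x y) dx dy = -2112.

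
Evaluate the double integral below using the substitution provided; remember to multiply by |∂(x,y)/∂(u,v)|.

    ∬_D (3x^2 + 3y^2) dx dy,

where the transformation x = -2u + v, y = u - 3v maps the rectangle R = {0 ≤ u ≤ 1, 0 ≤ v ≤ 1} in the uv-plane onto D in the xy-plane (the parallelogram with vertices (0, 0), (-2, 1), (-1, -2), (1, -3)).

Compute the Jacobian determinant of (x, y) with respect to (u, v):

    ∂(x,y)/∂(u,v) = | -2  1 | = (-2)(-3) - (1)(1) = 5.
                   | 1  -3 |

Its absolute value is |J| = 5 (the area scaling factor).

Substituting x = -2u + v, y = u - 3v into the integrand,

    3x^2 + 3y^2 → 15u^2 - 30u v + 30v^2,

so the integral becomes

    ∬_R (15u^2 - 30u v + 30v^2) · |J| du dv = ∫_0^1 ∫_0^1 (75u^2 - 150u v + 150v^2) dv du.

Inner (v): 75u^2 - 75u + 50.
Outer (u): 75/2.

Therefore ∬_D (3x^2 + 3y^2) dx dy = 75/2.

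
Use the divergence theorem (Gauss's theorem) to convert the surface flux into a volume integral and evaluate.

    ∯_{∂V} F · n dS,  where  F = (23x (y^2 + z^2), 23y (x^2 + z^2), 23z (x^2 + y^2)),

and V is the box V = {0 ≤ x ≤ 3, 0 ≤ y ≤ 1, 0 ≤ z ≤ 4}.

By the divergence theorem,

    ∯_{∂V} F · n dS = ∭_V (∇ · F) dV.

Compute the divergence:
    ∇ · F = ∂F_x/∂x + ∂F_y/∂y + ∂F_z/∂z = 23y^2 + 23z^2 + 23x^2 + 23z^2 + 23x^2 + 23y^2 = 46x^2 + 46y^2 + 46z^2.

V is a rectangular box, so dV = dx dy dz with 0 ≤ x ≤ 3, 0 ≤ y ≤ 1, 0 ≤ z ≤ 4.

Integrate (46x^2 + 46y^2 + 46z^2) over V as an iterated integral:

    ∭_V (∇·F) dV = ∫_0^{3} ∫_0^{1} ∫_0^{4} (46x^2 + 46y^2 + 46z^2) dz dy dx.

Inner (z from 0 to 4): 184x^2 + 184y^2 + 2944/3.
Middle (y from 0 to 1): 184x^2 + 3128/3.
Outer (x from 0 to 3): 4784.

Therefore ∯_{∂V} F · n dS = 4784.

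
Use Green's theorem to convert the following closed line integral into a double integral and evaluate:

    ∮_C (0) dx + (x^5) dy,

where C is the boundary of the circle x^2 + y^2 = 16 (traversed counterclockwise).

Green's theorem converts the closed line integral into a double integral over the enclosed region D:

    ∮_C P dx + Q dy = ∬_D (∂Q/∂x - ∂P/∂y) dA.

Here P = 0, Q = x^5, so

    ∂Q/∂x = 5x^4,    ∂P/∂y = 0,
    ∂Q/∂x - ∂P/∂y = 5x^4.

D is the region x^2 + y^2 ≤ 16. Evaluating the double integral:

In polar coordinates (x = r cos θ, y = r sin θ, dA = r dr dθ) the integrand becomes 5r^4cos(θ)^4, so

    ∬_D (5x^4) dA = ∫_0^{2π} ∫_0^{4} (5r^4cos(θ)^4) · r dr dθ.

Inner (r from 0 to 4): 10240cos(θ)^4/3.
Outer (θ from 0 to 2π): 2560π.

Therefore ∮_C P dx + Q dy = 2560π.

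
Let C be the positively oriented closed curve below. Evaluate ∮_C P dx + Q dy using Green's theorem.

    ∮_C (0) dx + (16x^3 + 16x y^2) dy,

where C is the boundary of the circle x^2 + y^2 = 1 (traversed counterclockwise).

Green's theorem converts the closed line integral into a double integral over the enclosed region D:

    ∮_C P dx + Q dy = ∬_D (∂Q/∂x - ∂P/∂y) dA.

Here P = 0, Q = 16x^3 + 16x y^2, so

    ∂Q/∂x = 48x^2 + 16y^2,    ∂P/∂y = 0,
    ∂Q/∂x - ∂P/∂y = 48x^2 + 16y^2.

D is the region x^2 + y^2 ≤ 1. Evaluating the double integral:

In polar coordinates (x = r cos θ, y = r sin θ, dA = r dr dθ) the integrand becomes 16r^2(cos(2θ) + 2), so

    ∬_D (48x^2 + 16y^2) dA = ∫_0^{2π} ∫_0^{1} (16r^2(cos(2θ) + 2)) · r dr dθ.

Inner (r from 0 to 1): 4cos(2θ) + 8.
Outer (θ from 0 to 2π): 16π.

Therefore ∮_C P dx + Q dy = 16π.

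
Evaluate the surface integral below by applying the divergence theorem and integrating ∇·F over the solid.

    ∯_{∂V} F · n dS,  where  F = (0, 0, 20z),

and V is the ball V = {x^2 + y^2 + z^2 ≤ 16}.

By the divergence theorem,

    ∯_{∂V} F · n dS = ∭_V (∇ · F) dV.

Compute the divergence:
    ∇ · F = ∂F_x/∂x + ∂F_y/∂y + ∂F_z/∂z = 0 + 0 + 20 = 20.

In spherical coordinates, x = ρ sin(φ) cos(θ), y = ρ sin(φ) sin(θ), z = ρ cos(φ), dV = ρ^2 sin(φ) dρ dφ dθ, with 0 ≤ ρ ≤ 4, 0 ≤ φ ≤ π, 0 ≤ θ ≤ 2π.

The integrand, after substitution and multiplying by the volume element, becomes (20) · ρ^2 sin(φ), so

    ∭_V (∇·F) dV = ∫_0^{2π} ∫_0^{π} ∫_0^{4} (20) · ρ^2 sin(φ) dρ dφ dθ.

Inner (ρ from 0 to 4): 1280sin(φ)/3.
Middle (φ from 0 to π): 2560/3.
Outer (θ from 0 to 2π): 5120π/3.

Therefore ∯_{∂V} F · n dS = 5120π/3.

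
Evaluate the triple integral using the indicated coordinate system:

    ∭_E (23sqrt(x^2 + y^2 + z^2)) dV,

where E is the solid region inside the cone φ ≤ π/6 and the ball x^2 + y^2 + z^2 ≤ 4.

In spherical coordinates, x = ρ sin(φ) cos(θ), y = ρ sin(φ) sin(θ), z = ρ cos(φ), and dV = ρ^2 sin(φ) dρ dφ dθ.

The integrand becomes 23ρ, so

    ∭_E (23sqrt(x^2 + y^2 + z^2)) dV = ∫_{0}^{2π} ∫_{0}^{π/6} ∫_{0}^{2} (23ρ) · ρ^2 sin(φ) dρ dφ dθ.

Inner (ρ): 92sin(φ).
Middle (φ): 92 - 46sqrt(3).
Outer (θ): 92π (2 - sqrt(3)).

Therefore the triple integral equals 92π (2 - sqrt(3)).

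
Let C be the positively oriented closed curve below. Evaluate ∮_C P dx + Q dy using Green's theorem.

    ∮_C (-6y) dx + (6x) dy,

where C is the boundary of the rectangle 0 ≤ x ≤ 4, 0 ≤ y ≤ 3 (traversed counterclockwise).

Green's theorem converts the closed line integral into a double integral over the enclosed region D:

    ∮_C P dx + Q dy = ∬_D (∂Q/∂x - ∂P/∂y) dA.

Here P = -6y, Q = 6x, so

    ∂Q/∂x = 6,    ∂P/∂y = -6,
    ∂Q/∂x - ∂P/∂y = 12.

D is the region 0 ≤ x ≤ 4, 0 ≤ y ≤ 3. Evaluating the double integral:

    ∬_D (12) dA = ∫_0^{4} ∫_0^{3} (12) dy dx.

Inner (y from 0 to 3): 36.
Outer (x from 0 to 4): 144.

Therefore ∮_C P dx + Q dy = 144.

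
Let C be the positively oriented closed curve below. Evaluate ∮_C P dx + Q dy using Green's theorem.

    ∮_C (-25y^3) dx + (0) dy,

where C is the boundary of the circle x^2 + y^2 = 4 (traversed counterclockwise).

Green's theorem converts the closed line integral into a double integral over the enclosed region D:

    ∮_C P dx + Q dy = ∬_D (∂Q/∂x - ∂P/∂y) dA.

Here P = -25y^3, Q = 0, so

    ∂Q/∂x = 0,    ∂P/∂y = -75y^2,
    ∂Q/∂x - ∂P/∂y = 75y^2.

D is the region x^2 + y^2 ≤ 4. Evaluating the double integral:

In polar coordinates (x = r cos θ, y = r sin θ, dA = r dr dθ) the integrand becomes 75r^2sin(θ)^2, so

    ∬_D (75y^2) dA = ∫_0^{2π} ∫_0^{2} (75r^2sin(θ)^2) · r dr dθ.

Inner (r from 0 to 2): 300sin(θ)^2.
Outer (θ from 0 to 2π): 300π.

Therefore ∮_C P dx + Q dy = 300π.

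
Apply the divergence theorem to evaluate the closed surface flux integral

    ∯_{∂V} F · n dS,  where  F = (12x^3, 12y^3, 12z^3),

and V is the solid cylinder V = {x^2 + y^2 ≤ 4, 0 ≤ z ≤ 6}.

By the divergence theorem,

    ∯_{∂V} F · n dS = ∭_V (∇ · F) dV.

Compute the divergence:
    ∇ · F = ∂F_x/∂x + ∂F_y/∂y + ∂F_z/∂z = 36x^2 + 36y^2 + 36z^2.

In cylindrical coordinates, x = r cos(θ), y = r sin(θ), z = z, dV = r dr dθ dz, with 0 ≤ r ≤ 2, 0 ≤ θ ≤ 2π, 0 ≤ z ≤ 6.

The integrand, after substitution and multiplying by the volume element, becomes (36r^2 + 36z^2) · r, so

    ∭_V (∇·F) dV = ∫_0^{2π} ∫_0^{2} ∫_0^{6} (36r^2 + 36z^2) · r dz dr dθ.

Inner (z from 0 to 6): 216r (r^2 + 12).
Middle (r from 0 to 2): 6048.
Outer (θ from 0 to 2π): 12096π.

Therefore ∯_{∂V} F · n dS = 12096π.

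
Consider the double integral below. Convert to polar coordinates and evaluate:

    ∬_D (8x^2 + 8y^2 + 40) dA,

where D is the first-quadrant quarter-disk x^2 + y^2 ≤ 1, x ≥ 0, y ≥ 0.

The region D is 0 ≤ r ≤ 1, 0 ≤ θ ≤ π/2 in polar coordinates, where x = r cos(θ), y = r sin(θ), and dA = r dr dθ.

Under the substitution, the integrand becomes 8r^2 + 40, so

    ∬_D (8x^2 + 8y^2 + 40) dA = ∫_{0}^{π/2} ∫_{0}^{1} (8r^2 + 40) · r dr dθ.

Inner integral (in r): ∫_{0}^{1} (8r^2 + 40) · r dr = 22.

Outer integral (in θ): ∫_{0}^{π/2} (22) dθ = 11π.

Therefore ∬_D (8x^2 + 8y^2 + 40) dA = 11π.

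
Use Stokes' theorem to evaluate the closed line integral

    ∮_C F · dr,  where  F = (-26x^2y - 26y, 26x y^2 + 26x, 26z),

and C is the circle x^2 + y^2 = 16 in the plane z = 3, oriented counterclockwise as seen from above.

Let S be the flat disk x^2 + y^2 ≤ 16 in the plane z = 3, with upward unit normal n̂ = ẑ. By Stokes' theorem,

    ∮_C F · dr = ∬_S (∇ × F) · n̂ dS = ∬_D (curl F)_z dA,

where D is the disk x^2 + y^2 ≤ 16.

Compute the curl of F = (-26x^2y - 26y, 26x y^2 + 26x, 26z):
    (∇ × F)_x = ∂F_z/∂y - ∂F_y/∂z = 0,
    (∇ × F)_y = ∂F_x/∂z - ∂F_z/∂x = 0,
    (∇ × F)_z = ∂F_y/∂x - ∂F_x/∂y = 26x^2 + 26y^2 + 52.

On z = 3, (curl F)_z = 26x^2 + 26y^2 + 52.

Convert to polar (x = r cos θ, y = r sin θ, dA = r dr dθ); the integrand becomes 26r^2 + 52, so

    ∬_D (curl F)_z dA = ∫_0^{2π} ∫_0^{4} (26r^2 + 52) · r dr dθ.

Inner (r from 0 to 4): 2080.
Outer (θ from 0 to 2π): 4160π.

Therefore ∮_C F · dr = 4160π.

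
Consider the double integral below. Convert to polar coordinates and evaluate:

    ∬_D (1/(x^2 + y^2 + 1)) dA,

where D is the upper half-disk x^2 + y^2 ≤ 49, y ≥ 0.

The region D is 0 ≤ r ≤ 7, 0 ≤ θ ≤ π in polar coordinates, where x = r cos(θ), y = r sin(θ), and dA = r dr dθ.

Under the substitution, the integrand becomes 1/(r^2 + 1), so

    ∬_D (1/(x^2 + y^2 + 1)) dA = ∫_{0}^{π} ∫_{0}^{7} (1/(r^2 + 1)) · r dr dθ.

Inner integral (in r): ∫_{0}^{7} (1/(r^2 + 1)) · r dr = log(50)/2.

Outer integral (in θ): ∫_{0}^{π} (log(50)/2) dθ = π log(50)/2.

Therefore ∬_D (1/(x^2 + y^2 + 1)) dA = π log(50)/2.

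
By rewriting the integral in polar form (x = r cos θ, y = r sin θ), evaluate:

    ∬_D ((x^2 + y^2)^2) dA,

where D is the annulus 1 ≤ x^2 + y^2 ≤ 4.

The region D is 1 ≤ r ≤ 2, 0 ≤ θ ≤ 2π in polar coordinates, where x = r cos(θ), y = r sin(θ), and dA = r dr dθ.

Under the substitution, the integrand becomes r^4, so

    ∬_D ((x^2 + y^2)^2) dA = ∫_{0}^{2π} ∫_{1}^{2} (r^4) · r dr dθ.

Inner integral (in r): ∫_{1}^{2} (r^4) · r dr = 21/2.

Outer integral (in θ): ∫_{0}^{2π} (21/2) dθ = 21π.

Therefore ∬_D ((x^2 + y^2)^2) dA = 21π.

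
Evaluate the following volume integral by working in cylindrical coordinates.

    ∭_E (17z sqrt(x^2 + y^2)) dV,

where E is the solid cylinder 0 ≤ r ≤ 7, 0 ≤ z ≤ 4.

In cylindrical coordinates, x = r cos(θ), y = r sin(θ), z = z, and dV = r dr dθ dz.

The integrand becomes 17r z, so

    ∭_E (17z sqrt(x^2 + y^2)) dV = ∫_{0}^{2π} ∫_{0}^{7} ∫_{0}^{4} (17r z) · r dz dr dθ.

Inner (z): 136r^2.
Middle (r from 0 to 7): 46648/3.
Outer (θ): 93296π/3.

Therefore the triple integral equals 93296π/3.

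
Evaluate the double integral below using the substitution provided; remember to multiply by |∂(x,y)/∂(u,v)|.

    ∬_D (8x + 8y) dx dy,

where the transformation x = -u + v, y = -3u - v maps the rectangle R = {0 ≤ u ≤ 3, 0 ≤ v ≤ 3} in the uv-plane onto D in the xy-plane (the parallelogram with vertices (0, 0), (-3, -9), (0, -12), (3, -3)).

Compute the Jacobian determinant of (x, y) with respect to (u, v):

    ∂(x,y)/∂(u,v) = | -1  1 | = (-1)(-1) - (1)(-3) = 4.
                   | -3  -1 |

Its absolute value is |J| = 4 (the area scaling factor).

Substituting x = -u + v, y = -3u - v into the integrand,

    8x + 8y → -32u,

so the integral becomes

    ∬_R (-32u) · |J| du dv = ∫_0^3 ∫_0^3 (-128u) dv du.

Inner (v): -384u.
Outer (u): -1728.

Therefore ∬_D (8x + 8y) dx dy = -1728.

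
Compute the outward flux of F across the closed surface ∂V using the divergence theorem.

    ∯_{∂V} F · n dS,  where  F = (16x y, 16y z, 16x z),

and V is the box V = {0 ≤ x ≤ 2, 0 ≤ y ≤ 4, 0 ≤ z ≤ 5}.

By the divergence theorem,

    ∯_{∂V} F · n dS = ∭_V (∇ · F) dV.

Compute the divergence:
    ∇ · F = ∂F_x/∂x + ∂F_y/∂y + ∂F_z/∂z = 16y + 16z + 16x = 16x + 16y + 16z.

V is a rectangular box, so dV = dx dy dz with 0 ≤ x ≤ 2, 0 ≤ y ≤ 4, 0 ≤ z ≤ 5.

Integrate (16x + 16y + 16z) over V as an iterated integral:

    ∭_V (∇·F) dV = ∫_0^{2} ∫_0^{4} ∫_0^{5} (16x + 16y + 16z) dz dy dx.

Inner (z from 0 to 5): 80x + 80y + 200.
Middle (y from 0 to 4): 320x + 1440.
Outer (x from 0 to 2): 3520.

Therefore ∯_{∂V} F · n dS = 3520.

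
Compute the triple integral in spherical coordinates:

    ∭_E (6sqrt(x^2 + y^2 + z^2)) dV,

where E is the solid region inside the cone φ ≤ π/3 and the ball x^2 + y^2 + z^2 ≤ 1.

In spherical coordinates, x = ρ sin(φ) cos(θ), y = ρ sin(φ) sin(θ), z = ρ cos(φ), and dV = ρ^2 sin(φ) dρ dφ dθ.

The integrand becomes 6ρ, so

    ∭_E (6sqrt(x^2 + y^2 + z^2)) dV = ∫_{0}^{2π} ∫_{0}^{π/3} ∫_{0}^{1} (6ρ) · ρ^2 sin(φ) dρ dφ dθ.

Inner (ρ): 3sin(φ)/2.
Middle (φ): 3/4.
Outer (θ): 3π/2.

Therefore the triple integral equals 3π/2.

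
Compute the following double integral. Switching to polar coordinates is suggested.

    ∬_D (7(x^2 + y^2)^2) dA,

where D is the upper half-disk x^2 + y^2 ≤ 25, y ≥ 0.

The region D is 0 ≤ r ≤ 5, 0 ≤ θ ≤ π in polar coordinates, where x = r cos(θ), y = r sin(θ), and dA = r dr dθ.

Under the substitution, the integrand becomes 7r^4, so

    ∬_D (7(x^2 + y^2)^2) dA = ∫_{0}^{π} ∫_{0}^{5} (7r^4) · r dr dθ.

Inner integral (in r): ∫_{0}^{5} (7r^4) · r dr = 109375/6.

Outer integral (in θ): ∫_{0}^{π} (109375/6) dθ = 109375π/6.

Therefore ∬_D (7(x^2 + y^2)^2) dA = 109375π/6.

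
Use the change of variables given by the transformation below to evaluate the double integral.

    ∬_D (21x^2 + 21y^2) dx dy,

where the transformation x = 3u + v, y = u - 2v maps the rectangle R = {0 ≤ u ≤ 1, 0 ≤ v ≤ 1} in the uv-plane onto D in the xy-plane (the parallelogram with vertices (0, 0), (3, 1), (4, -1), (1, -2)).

Compute the Jacobian determinant of (x, y) with respect to (u, v):

    ∂(x,y)/∂(u,v) = | 3  1 | = (3)(-2) - (1)(1) = -7.
                   | 1  -2 |

Its absolute value is |J| = 7 (the area scaling factor).

Substituting x = 3u + v, y = u - 2v into the integrand,

    21x^2 + 21y^2 → 210u^2 + 42u v + 105v^2,

so the integral becomes

    ∬_R (210u^2 + 42u v + 105v^2) · |J| du dv = ∫_0^1 ∫_0^1 (1470u^2 + 294u v + 735v^2) dv du.

Inner (v): 1470u^2 + 147u + 245.
Outer (u): 1617/2.

Therefore ∬_D (21x^2 + 21y^2) dx dy = 1617/2.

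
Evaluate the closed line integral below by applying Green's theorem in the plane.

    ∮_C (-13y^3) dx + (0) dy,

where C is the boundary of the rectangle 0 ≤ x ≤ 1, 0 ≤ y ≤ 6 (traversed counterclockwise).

Green's theorem converts the closed line integral into a double integral over the enclosed region D:

    ∮_C P dx + Q dy = ∬_D (∂Q/∂x - ∂P/∂y) dA.

Here P = -13y^3, Q = 0, so

    ∂Q/∂x = 0,    ∂P/∂y = -39y^2,
    ∂Q/∂x - ∂P/∂y = 39y^2.

D is the region 0 ≤ x ≤ 1, 0 ≤ y ≤ 6. Evaluating the double integral:

    ∬_D (39y^2) dA = ∫_0^{1} ∫_0^{6} (39y^2) dy dx.

Inner (y from 0 to 6): 2808.
Outer (x from 0 to 1): 2808.

Therefore ∮_C P dx + Q dy = 2808.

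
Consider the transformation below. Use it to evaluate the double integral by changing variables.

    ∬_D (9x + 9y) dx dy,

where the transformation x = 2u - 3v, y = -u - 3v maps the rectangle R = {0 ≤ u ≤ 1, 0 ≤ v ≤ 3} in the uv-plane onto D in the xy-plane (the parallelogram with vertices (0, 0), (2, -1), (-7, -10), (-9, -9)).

Compute the Jacobian determinant of (x, y) with respect to (u, v):

    ∂(x,y)/∂(u,v) = | 2  -3 | = (2)(-3) - (-3)(-1) = -9.
                   | -1  -3 |

Its absolute value is |J| = 9 (the area scaling factor).

Substituting x = 2u - 3v, y = -u - 3v into the integrand,

    9x + 9y → 9u - 54v,

so the integral becomes

    ∬_R (9u - 54v) · |J| du dv = ∫_0^1 ∫_0^3 (81u - 486v) dv du.

Inner (v): 243u - 2187.
Outer (u): -4131/2.

Therefore ∬_D (9x + 9y) dx dy = -4131/2.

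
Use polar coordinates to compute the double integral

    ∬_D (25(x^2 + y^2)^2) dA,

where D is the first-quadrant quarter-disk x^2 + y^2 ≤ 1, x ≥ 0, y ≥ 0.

The region D is 0 ≤ r ≤ 1, 0 ≤ θ ≤ π/2 in polar coordinates, where x = r cos(θ), y = r sin(θ), and dA = r dr dθ.

Under the substitution, the integrand becomes 25r^4, so

    ∬_D (25(x^2 + y^2)^2) dA = ∫_{0}^{π/2} ∫_{0}^{1} (25r^4) · r dr dθ.

Inner integral (in r): ∫_{0}^{1} (25r^4) · r dr = 25/6.

Outer integral (in θ): ∫_{0}^{π/2} (25/6) dθ = 25π/12.

Therefore ∬_D (25(x^2 + y^2)^2) dA = 25π/12.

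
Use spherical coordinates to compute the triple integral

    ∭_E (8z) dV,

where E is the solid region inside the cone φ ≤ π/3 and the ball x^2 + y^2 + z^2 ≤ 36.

In spherical coordinates, x = ρ sin(φ) cos(θ), y = ρ sin(φ) sin(θ), z = ρ cos(φ), and dV = ρ^2 sin(φ) dρ dφ dθ.

The integrand becomes 8ρ cos(φ), so

    ∭_E (8z) dV = ∫_{0}^{2π} ∫_{0}^{π/3} ∫_{0}^{6} (8ρ cos(φ)) · ρ^2 sin(φ) dρ dφ dθ.

Inner (ρ): 1296sin(2φ).
Middle (φ): 972.
Outer (θ): 1944π.

Therefore the triple integral equals 1944π.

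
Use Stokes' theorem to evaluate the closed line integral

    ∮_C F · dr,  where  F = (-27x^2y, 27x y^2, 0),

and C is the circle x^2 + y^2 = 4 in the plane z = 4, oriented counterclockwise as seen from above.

Let S be the flat disk x^2 + y^2 ≤ 4 in the plane z = 4, with upward unit normal n̂ = ẑ. By Stokes' theorem,

    ∮_C F · dr = ∬_S (∇ × F) · n̂ dS = ∬_D (curl F)_z dA,

where D is the disk x^2 + y^2 ≤ 4.

Compute the curl of F = (-27x^2y, 27x y^2, 0):
    (∇ × F)_x = ∂F_z/∂y - ∂F_y/∂z = 0,
    (∇ × F)_y = ∂F_x/∂z - ∂F_z/∂x = 0,
    (∇ × F)_z = ∂F_y/∂x - ∂F_x/∂y = 27x^2 + 27y^2.

On z = 4, (curl F)_z = 27x^2 + 27y^2.

Convert to polar (x = r cos θ, y = r sin θ, dA = r dr dθ); the integrand becomes 27r^2, so

    ∬_D (curl F)_z dA = ∫_0^{2π} ∫_0^{2} (27r^2) · r dr dθ.

Inner (r from 0 to 2): 108.
Outer (θ from 0 to 2π): 216π.

Therefore ∮_C F · dr = 216π.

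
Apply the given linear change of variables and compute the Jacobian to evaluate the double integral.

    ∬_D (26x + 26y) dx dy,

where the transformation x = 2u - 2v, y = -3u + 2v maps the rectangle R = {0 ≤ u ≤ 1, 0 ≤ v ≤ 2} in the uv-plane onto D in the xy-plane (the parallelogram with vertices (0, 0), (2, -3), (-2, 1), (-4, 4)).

Compute the Jacobian determinant of (x, y) with respect to (u, v):

    ∂(x,y)/∂(u,v) = | 2  -2 | = (2)(2) - (-2)(-3) = -2.
                   | -3  2 |

Its absolute value is |J| = 2 (the area scaling factor).

Substituting x = 2u - 2v, y = -3u + 2v into the integrand,

    26x + 26y → -26u,

so the integral becomes

    ∬_R (-26u) · |J| du dv = ∫_0^1 ∫_0^2 (-52u) dv du.

Inner (v): -104u.
Outer (u): -52.

Therefore ∬_D (26x + 26y) dx dy = -52.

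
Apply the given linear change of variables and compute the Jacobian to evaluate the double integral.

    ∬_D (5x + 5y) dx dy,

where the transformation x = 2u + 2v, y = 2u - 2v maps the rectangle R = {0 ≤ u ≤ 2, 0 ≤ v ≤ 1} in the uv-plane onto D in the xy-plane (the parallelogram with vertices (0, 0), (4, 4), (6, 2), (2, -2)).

Compute the Jacobian determinant of (x, y) with respect to (u, v):

    ∂(x,y)/∂(u,v) = | 2  2 | = (2)(-2) - (2)(2) = -8.
                   | 2  -2 |

Its absolute value is |J| = 8 (the area scaling factor).

Substituting x = 2u + 2v, y = 2u - 2v into the integrand,

    5x + 5y → 20u,

so the integral becomes

    ∬_R (20u) · |J| du dv = ∫_0^2 ∫_0^1 (160u) dv du.

Inner (v): 160u.
Outer (u): 320.

Therefore ∬_D (5x + 5y) dx dy = 320.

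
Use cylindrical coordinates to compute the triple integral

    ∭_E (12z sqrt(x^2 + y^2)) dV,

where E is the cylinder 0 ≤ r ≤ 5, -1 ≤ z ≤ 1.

In cylindrical coordinates, x = r cos(θ), y = r sin(θ), z = z, and dV = r dr dθ dz.

The integrand becomes 12r z, so

    ∭_E (12z sqrt(x^2 + y^2)) dV = ∫_{0}^{2π} ∫_{0}^{5} ∫_{-1}^{1} (12r z) · r dz dr dθ.

Inner (z): 0.
Middle (r from 0 to 5): 0.
Outer (θ): 0.

Therefore the triple integral equals 0.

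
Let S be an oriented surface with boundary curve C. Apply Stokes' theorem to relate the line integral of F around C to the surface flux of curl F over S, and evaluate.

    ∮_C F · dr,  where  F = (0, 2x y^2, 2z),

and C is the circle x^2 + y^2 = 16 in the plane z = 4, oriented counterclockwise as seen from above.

Let S be the flat disk x^2 + y^2 ≤ 16 in the plane z = 4, with upward unit normal n̂ = ẑ. By Stokes' theorem,

    ∮_C F · dr = ∬_S (∇ × F) · n̂ dS = ∬_D (curl F)_z dA,

where D is the disk x^2 + y^2 ≤ 16.

Compute the curl of F = (0, 2x y^2, 2z):
    (∇ × F)_x = ∂F_z/∂y - ∂F_y/∂z = 0,
    (∇ × F)_y = ∂F_x/∂z - ∂F_z/∂x = 0,
    (∇ × F)_z = ∂F_y/∂x - ∂F_x/∂y = 2y^2.

On z = 4, (curl F)_z = 2y^2.

Convert to polar (x = r cos θ, y = r sin θ, dA = r dr dθ); the integrand becomes 2r^2sin(θ)^2, so

    ∬_D (curl F)_z dA = ∫_0^{2π} ∫_0^{4} (2r^2sin(θ)^2) · r dr dθ.

Inner (r from 0 to 4): 128sin(θ)^2.
Outer (θ from 0 to 2π): 128π.

Therefore ∮_C F · dr = 128π.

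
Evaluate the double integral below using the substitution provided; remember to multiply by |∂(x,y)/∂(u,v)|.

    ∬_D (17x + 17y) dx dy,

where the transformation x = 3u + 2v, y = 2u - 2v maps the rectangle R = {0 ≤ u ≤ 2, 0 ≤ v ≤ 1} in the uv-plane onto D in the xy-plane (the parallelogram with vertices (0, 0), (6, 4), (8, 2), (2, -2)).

Compute the Jacobian determinant of (x, y) with respect to (u, v):

    ∂(x,y)/∂(u,v) = | 3  2 | = (3)(-2) - (2)(2) = -10.
                   | 2  -2 |

Its absolute value is |J| = 10 (the area scaling factor).

Substituting x = 3u + 2v, y = 2u - 2v into the integrand,

    17x + 17y → 85u,

so the integral becomes

    ∬_R (85u) · |J| du dv = ∫_0^2 ∫_0^1 (850u) dv du.

Inner (v): 850u.
Outer (u): 1700.

Therefore ∬_D (17x + 17y) dx dy = 1700.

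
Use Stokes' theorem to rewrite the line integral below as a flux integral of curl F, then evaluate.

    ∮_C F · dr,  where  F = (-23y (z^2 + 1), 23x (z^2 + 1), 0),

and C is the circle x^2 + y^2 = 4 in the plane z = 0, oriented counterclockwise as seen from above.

Let S be the flat disk x^2 + y^2 ≤ 4 in the plane z = 0, with upward unit normal n̂ = ẑ. By Stokes' theorem,

    ∮_C F · dr = ∬_S (∇ × F) · n̂ dS = ∬_D (curl F)_z dA,

where D is the disk x^2 + y^2 ≤ 4.

Compute the curl of F = (-23y (z^2 + 1), 23x (z^2 + 1), 0):
    (∇ × F)_x = ∂F_z/∂y - ∂F_y/∂z = -46x z,
    (∇ × F)_y = ∂F_x/∂z - ∂F_z/∂x = -46y z,
    (∇ × F)_z = ∂F_y/∂x - ∂F_x/∂y = 46z^2 + 46.

On z = 0, (curl F)_z = 46.

Convert to polar (x = r cos θ, y = r sin θ, dA = r dr dθ); the integrand becomes 46, so

    ∬_D (curl F)_z dA = ∫_0^{2π} ∫_0^{2} (46) · r dr dθ.

Inner (r from 0 to 2): 92.
Outer (θ from 0 to 2π): 184π.

Therefore ∮_C F · dr = 184π.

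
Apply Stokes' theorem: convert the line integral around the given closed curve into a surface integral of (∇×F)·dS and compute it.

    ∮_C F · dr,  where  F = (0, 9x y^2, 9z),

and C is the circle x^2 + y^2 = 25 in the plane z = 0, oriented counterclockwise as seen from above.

Let S be the flat disk x^2 + y^2 ≤ 25 in the plane z = 0, with upward unit normal n̂ = ẑ. By Stokes' theorem,

    ∮_C F · dr = ∬_S (∇ × F) · n̂ dS = ∬_D (curl F)_z dA,

where D is the disk x^2 + y^2 ≤ 25.

Compute the curl of F = (0, 9x y^2, 9z):
    (∇ × F)_x = ∂F_z/∂y - ∂F_y/∂z = 0,
    (∇ × F)_y = ∂F_x/∂z - ∂F_z/∂x = 0,
    (∇ × F)_z = ∂F_y/∂x - ∂F_x/∂y = 9y^2.

On z = 0, (curl F)_z = 9y^2.

Convert to polar (x = r cos θ, y = r sin θ, dA = r dr dθ); the integrand becomes 9r^2sin(θ)^2, so

    ∬_D (curl F)_z dA = ∫_0^{2π} ∫_0^{5} (9r^2sin(θ)^2) · r dr dθ.

Inner (r from 0 to 5): 5625sin(θ)^2/4.
Outer (θ from 0 to 2π): 5625π/4.

Therefore ∮_C F · dr = 5625π/4.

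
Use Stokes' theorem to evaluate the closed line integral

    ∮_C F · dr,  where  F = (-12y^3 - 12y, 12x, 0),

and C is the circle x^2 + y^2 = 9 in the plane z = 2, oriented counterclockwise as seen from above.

Let S be the flat disk x^2 + y^2 ≤ 9 in the plane z = 2, with upward unit normal n̂ = ẑ. By Stokes' theorem,

    ∮_C F · dr = ∬_S (∇ × F) · n̂ dS = ∬_D (curl F)_z dA,

where D is the disk x^2 + y^2 ≤ 9.

Compute the curl of F = (-12y^3 - 12y, 12x, 0):
    (∇ × F)_x = ∂F_z/∂y - ∂F_y/∂z = 0,
    (∇ × F)_y = ∂F_x/∂z - ∂F_z/∂x = 0,
    (∇ × F)_z = ∂F_y/∂x - ∂F_x/∂y = 36y^2 + 24.

On z = 2, (curl F)_z = 36y^2 + 24.

Convert to polar (x = r cos θ, y = r sin θ, dA = r dr dθ); the integrand becomes 36r^2sin(θ)^2 + 24, so

    ∬_D (curl F)_z dA = ∫_0^{2π} ∫_0^{3} (36r^2sin(θ)^2 + 24) · r dr dθ.

Inner (r from 0 to 3): 729sin(θ)^2 + 108.
Outer (θ from 0 to 2π): 945π.

Therefore ∮_C F · dr = 945π.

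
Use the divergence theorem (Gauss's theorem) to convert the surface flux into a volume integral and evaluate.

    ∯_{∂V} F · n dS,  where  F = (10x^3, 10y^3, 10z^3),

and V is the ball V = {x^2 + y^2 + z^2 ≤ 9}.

By the divergence theorem,

    ∯_{∂V} F · n dS = ∭_V (∇ · F) dV.

Compute the divergence:
    ∇ · F = ∂F_x/∂x + ∂F_y/∂y + ∂F_z/∂z = 30x^2 + 30y^2 + 30z^2.

In spherical coordinates, x = ρ sin(φ) cos(θ), y = ρ sin(φ) sin(θ), z = ρ cos(φ), dV = ρ^2 sin(φ) dρ dφ dθ, with 0 ≤ ρ ≤ 3, 0 ≤ φ ≤ π, 0 ≤ θ ≤ 2π.

The integrand, after substitution and multiplying by the volume element, becomes (30ρ^2) · ρ^2 sin(φ), so

    ∭_V (∇·F) dV = ∫_0^{2π} ∫_0^{π} ∫_0^{3} (30ρ^2) · ρ^2 sin(φ) dρ dφ dθ.

Inner (ρ from 0 to 3): 1458sin(φ).
Middle (φ from 0 to π): 2916.
Outer (θ from 0 to 2π): 5832π.

Therefore ∯_{∂V} F · n dS = 5832π.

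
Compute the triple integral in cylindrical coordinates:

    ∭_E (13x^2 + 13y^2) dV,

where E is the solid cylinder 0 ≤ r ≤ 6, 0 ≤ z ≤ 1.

In cylindrical coordinates, x = r cos(θ), y = r sin(θ), z = z, and dV = r dr dθ dz.

The integrand becomes 13r^2, so

    ∭_E (13x^2 + 13y^2) dV = ∫_{0}^{2π} ∫_{0}^{6} ∫_{0}^{1} (13r^2) · r dz dr dθ.

Inner (z): 13r^3.
Middle (r from 0 to 6): 4212.
Outer (θ): 8424π.

Therefore the triple integral equals 8424π.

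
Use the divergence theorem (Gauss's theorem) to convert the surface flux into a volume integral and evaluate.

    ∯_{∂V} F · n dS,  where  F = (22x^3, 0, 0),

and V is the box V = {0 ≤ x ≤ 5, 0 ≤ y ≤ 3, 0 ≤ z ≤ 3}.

By the divergence theorem,

    ∯_{∂V} F · n dS = ∭_V (∇ · F) dV.

Compute the divergence:
    ∇ · F = ∂F_x/∂x + ∂F_y/∂y + ∂F_z/∂z = 66x^2 + 0 + 0 = 66x^2.

V is a rectangular box, so dV = dx dy dz with 0 ≤ x ≤ 5, 0 ≤ y ≤ 3, 0 ≤ z ≤ 3.

Integrate (66x^2) over V as an iterated integral:

    ∭_V (∇·F) dV = ∫_0^{5} ∫_0^{3} ∫_0^{3} (66x^2) dz dy dx.

Inner (z from 0 to 3): 198x^2.
Middle (y from 0 to 3): 594x^2.
Outer (x from 0 to 5): 24750.

Therefore ∯_{∂V} F · n dS = 24750.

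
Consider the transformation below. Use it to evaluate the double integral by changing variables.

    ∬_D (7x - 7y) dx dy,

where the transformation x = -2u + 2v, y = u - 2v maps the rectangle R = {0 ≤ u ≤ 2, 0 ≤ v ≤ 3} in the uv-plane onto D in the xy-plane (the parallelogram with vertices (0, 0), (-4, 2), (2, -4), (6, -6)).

Compute the Jacobian determinant of (x, y) with respect to (u, v):

    ∂(x,y)/∂(u,v) = | -2  2 | = (-2)(-2) - (2)(1) = 2.
                   | 1  -2 |

Its absolute value is |J| = 2 (the area scaling factor).

Substituting x = -2u + 2v, y = u - 2v into the integrand,

    7x - 7y → -21u + 28v,

so the integral becomes

    ∬_R (-21u + 28v) · |J| du dv = ∫_0^2 ∫_0^3 (-42u + 56v) dv du.

Inner (v): 252 - 126u.
Outer (u): 252.

Therefore ∬_D (7x - 7y) dx dy = 252.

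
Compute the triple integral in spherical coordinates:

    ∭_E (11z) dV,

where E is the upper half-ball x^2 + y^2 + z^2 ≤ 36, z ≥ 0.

In spherical coordinates, x = ρ sin(φ) cos(θ), y = ρ sin(φ) sin(θ), z = ρ cos(φ), and dV = ρ^2 sin(φ) dρ dφ dθ.

The integrand becomes 11ρ cos(φ), so

    ∭_E (11z) dV = ∫_{0}^{2π} ∫_{0}^{π/2} ∫_{0}^{6} (11ρ cos(φ)) · ρ^2 sin(φ) dρ dφ dθ.

Inner (ρ): 1782sin(2φ).
Middle (φ): 1782.
Outer (θ): 3564π.

Therefore the triple integral equals 3564π.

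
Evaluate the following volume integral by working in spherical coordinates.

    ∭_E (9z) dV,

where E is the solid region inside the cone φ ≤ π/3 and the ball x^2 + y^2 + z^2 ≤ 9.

In spherical coordinates, x = ρ sin(φ) cos(θ), y = ρ sin(φ) sin(θ), z = ρ cos(φ), and dV = ρ^2 sin(φ) dρ dφ dθ.

The integrand becomes 9ρ cos(φ), so

    ∭_E (9z) dV = ∫_{0}^{2π} ∫_{0}^{π/3} ∫_{0}^{3} (9ρ cos(φ)) · ρ^2 sin(φ) dρ dφ dθ.

Inner (ρ): 729sin(2φ)/8.
Middle (φ): 2187/32.
Outer (θ): 2187π/16.

Therefore the triple integral equals 2187π/16.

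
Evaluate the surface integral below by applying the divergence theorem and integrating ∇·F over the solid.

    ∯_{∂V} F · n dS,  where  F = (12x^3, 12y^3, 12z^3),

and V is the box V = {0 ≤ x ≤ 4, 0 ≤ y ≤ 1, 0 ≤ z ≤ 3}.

By the divergence theorem,

    ∯_{∂V} F · n dS = ∭_V (∇ · F) dV.

Compute the divergence:
    ∇ · F = ∂F_x/∂x + ∂F_y/∂y + ∂F_z/∂z = 36x^2 + 36y^2 + 36z^2.

V is a rectangular box, so dV = dx dy dz with 0 ≤ x ≤ 4, 0 ≤ y ≤ 1, 0 ≤ z ≤ 3.

Integrate (36x^2 + 36y^2 + 36z^2) over V as an iterated integral:

    ∭_V (∇·F) dV = ∫_0^{4} ∫_0^{1} ∫_0^{3} (36x^2 + 36y^2 + 36z^2) dz dy dx.

Inner (z from 0 to 3): 108x^2 + 108y^2 + 324.
Middle (y from 0 to 1): 108x^2 + 360.
Outer (x from 0 to 4): 3744.

Therefore ∯_{∂V} F · n dS = 3744.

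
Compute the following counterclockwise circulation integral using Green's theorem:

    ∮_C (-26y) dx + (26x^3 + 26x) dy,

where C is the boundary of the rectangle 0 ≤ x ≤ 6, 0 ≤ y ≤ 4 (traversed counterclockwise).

Green's theorem converts the closed line integral into a double integral over the enclosed region D:

    ∮_C P dx + Q dy = ∬_D (∂Q/∂x - ∂P/∂y) dA.

Here P = -26y, Q = 26x^3 + 26x, so

    ∂Q/∂x = 78x^2 + 26,    ∂P/∂y = -26,
    ∂Q/∂x - ∂P/∂y = 78x^2 + 52.

D is the region 0 ≤ x ≤ 6, 0 ≤ y ≤ 4. Evaluating the double integral:

    ∬_D (78x^2 + 52) dA = ∫_0^{6} ∫_0^{4} (78x^2 + 52) dy dx.

Inner (y from 0 to 4): 312x^2 + 208.
Outer (x from 0 to 6): 23712.

Therefore ∮_C P dx + Q dy = 23712.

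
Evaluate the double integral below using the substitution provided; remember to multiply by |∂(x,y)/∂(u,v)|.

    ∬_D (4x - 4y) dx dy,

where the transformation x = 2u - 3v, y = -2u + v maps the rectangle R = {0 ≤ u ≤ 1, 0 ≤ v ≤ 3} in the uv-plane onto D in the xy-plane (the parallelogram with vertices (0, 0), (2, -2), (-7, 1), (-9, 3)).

Compute the Jacobian determinant of (x, y) with respect to (u, v):

    ∂(x,y)/∂(u,v) = | 2  -3 | = (2)(1) - (-3)(-2) = -4.
                   | -2  1 |

Its absolute value is |J| = 4 (the area scaling factor).

Substituting x = 2u - 3v, y = -2u + v into the integrand,

    4x - 4y → 16u - 16v,

so the integral becomes

    ∬_R (16u - 16v) · |J| du dv = ∫_0^1 ∫_0^3 (64u - 64v) dv du.

Inner (v): 192u - 288.
Outer (u): -192.

Therefore ∬_D (4x - 4y) dx dy = -192.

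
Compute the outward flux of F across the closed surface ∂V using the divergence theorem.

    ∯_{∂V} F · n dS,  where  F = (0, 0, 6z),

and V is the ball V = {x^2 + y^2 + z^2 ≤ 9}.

By the divergence theorem,

    ∯_{∂V} F · n dS = ∭_V (∇ · F) dV.

Compute the divergence:
    ∇ · F = ∂F_x/∂x + ∂F_y/∂y + ∂F_z/∂z = 0 + 0 + 6 = 6.

In spherical coordinates, x = ρ sin(φ) cos(θ), y = ρ sin(φ) sin(θ), z = ρ cos(φ), dV = ρ^2 sin(φ) dρ dφ dθ, with 0 ≤ ρ ≤ 3, 0 ≤ φ ≤ π, 0 ≤ θ ≤ 2π.

The integrand, after substitution and multiplying by the volume element, becomes (6) · ρ^2 sin(φ), so

    ∭_V (∇·F) dV = ∫_0^{2π} ∫_0^{π} ∫_0^{3} (6) · ρ^2 sin(φ) dρ dφ dθ.

Inner (ρ from 0 to 3): 54sin(φ).
Middle (φ from 0 to π): 108.
Outer (θ from 0 to 2π): 216π.

Therefore ∯_{∂V} F · n dS = 216π.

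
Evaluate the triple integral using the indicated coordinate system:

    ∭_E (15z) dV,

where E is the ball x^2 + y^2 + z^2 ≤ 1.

In spherical coordinates, x = ρ sin(φ) cos(θ), y = ρ sin(φ) sin(θ), z = ρ cos(φ), and dV = ρ^2 sin(φ) dρ dφ dθ.

The integrand becomes 15ρ cos(φ), so

    ∭_E (15z) dV = ∫_{0}^{2π} ∫_{0}^{π} ∫_{0}^{1} (15ρ cos(φ)) · ρ^2 sin(φ) dρ dφ dθ.

Inner (ρ): 15sin(2φ)/8.
Middle (φ): 0.
Outer (θ): 0.

Therefore the triple integral equals 0.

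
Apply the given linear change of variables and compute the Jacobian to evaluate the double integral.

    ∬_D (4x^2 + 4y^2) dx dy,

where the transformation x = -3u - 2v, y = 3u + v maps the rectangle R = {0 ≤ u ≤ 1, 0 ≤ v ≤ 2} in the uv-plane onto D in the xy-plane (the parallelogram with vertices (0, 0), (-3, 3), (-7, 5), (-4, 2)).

Compute the Jacobian determinant of (x, y) with respect to (u, v):

    ∂(x,y)/∂(u,v) = | -3  -2 | = (-3)(1) - (-2)(3) = 3.
                   | 3  1 |

Its absolute value is |J| = 3 (the area scaling factor).

Substituting x = -3u - 2v, y = 3u + v into the integrand,

    4x^2 + 4y^2 → 72u^2 + 72u v + 20v^2,

so the integral becomes

    ∬_R (72u^2 + 72u v + 20v^2) · |J| du dv = ∫_0^1 ∫_0^2 (216u^2 + 216u v + 60v^2) dv du.

Inner (v): 432u^2 + 432u + 160.
Outer (u): 520.

Therefore ∬_D (4x^2 + 4y^2) dx dy = 520.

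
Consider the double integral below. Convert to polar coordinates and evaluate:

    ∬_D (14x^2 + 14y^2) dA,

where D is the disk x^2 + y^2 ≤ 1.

The region D is 0 ≤ r ≤ 1, 0 ≤ θ ≤ 2π in polar coordinates, where x = r cos(θ), y = r sin(θ), and dA = r dr dθ.

Under the substitution, the integrand becomes 14r^2, so

    ∬_D (14x^2 + 14y^2) dA = ∫_{0}^{2π} ∫_{0}^{1} (14r^2) · r dr dθ.

Inner integral (in r): ∫_{0}^{1} (14r^2) · r dr = 7/2.

Outer integral (in θ): ∫_{0}^{2π} (7/2) dθ = 7π.

Therefore ∬_D (14x^2 + 14y^2) dA = 7π.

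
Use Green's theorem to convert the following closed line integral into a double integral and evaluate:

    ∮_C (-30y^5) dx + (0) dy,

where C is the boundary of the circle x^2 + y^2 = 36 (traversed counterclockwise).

Green's theorem converts the closed line integral into a double integral over the enclosed region D:

    ∮_C P dx + Q dy = ∬_D (∂Q/∂x - ∂P/∂y) dA.

Here P = -30y^5, Q = 0, so

    ∂Q/∂x = 0,    ∂P/∂y = -150y^4,
    ∂Q/∂x - ∂P/∂y = 150y^4.

D is the region x^2 + y^2 ≤ 36. Evaluating the double integral:

In polar coordinates (x = r cos θ, y = r sin θ, dA = r dr dθ) the integrand becomes 150r^4sin(θ)^4, so

    ∬_D (150y^4) dA = ∫_0^{2π} ∫_0^{6} (150r^4sin(θ)^4) · r dr dθ.

Inner (r from 0 to 6): 1166400sin(θ)^4.
Outer (θ from 0 to 2π): 874800π.

Therefore ∮_C P dx + Q dy = 874800π.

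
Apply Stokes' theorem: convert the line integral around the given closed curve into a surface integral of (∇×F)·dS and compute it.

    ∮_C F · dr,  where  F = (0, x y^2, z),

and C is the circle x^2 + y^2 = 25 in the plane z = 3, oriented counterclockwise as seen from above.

Let S be the flat disk x^2 + y^2 ≤ 25 in the plane z = 3, with upward unit normal n̂ = ẑ. By Stokes' theorem,

    ∮_C F · dr = ∬_S (∇ × F) · n̂ dS = ∬_D (curl F)_z dA,

where D is the disk x^2 + y^2 ≤ 25.

Compute the curl of F = (0, x y^2, z):
    (∇ × F)_x = ∂F_z/∂y - ∂F_y/∂z = 0,
    (∇ × F)_y = ∂F_x/∂z - ∂F_z/∂x = 0,
    (∇ × F)_z = ∂F_y/∂x - ∂F_x/∂y = y^2.

On z = 3, (curl F)_z = y^2.

Convert to polar (x = r cos θ, y = r sin θ, dA = r dr dθ); the integrand becomes r^2sin(θ)^2, so

    ∬_D (curl F)_z dA = ∫_0^{2π} ∫_0^{5} (r^2sin(θ)^2) · r dr dθ.

Inner (r from 0 to 5): 625sin(θ)^2/4.
Outer (θ from 0 to 2π): 625π/4.

Therefore ∮_C F · dr = 625π/4.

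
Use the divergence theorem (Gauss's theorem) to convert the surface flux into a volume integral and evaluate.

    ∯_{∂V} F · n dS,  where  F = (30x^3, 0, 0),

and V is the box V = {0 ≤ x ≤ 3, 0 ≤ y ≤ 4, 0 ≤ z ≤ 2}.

By the divergence theorem,

    ∯_{∂V} F · n dS = ∭_V (∇ · F) dV.

Compute the divergence:
    ∇ · F = ∂F_x/∂x + ∂F_y/∂y + ∂F_z/∂z = 90x^2 + 0 + 0 = 90x^2.

V is a rectangular box, so dV = dx dy dz with 0 ≤ x ≤ 3, 0 ≤ y ≤ 4, 0 ≤ z ≤ 2.

Integrate (90x^2) over V as an iterated integral:

    ∭_V (∇·F) dV = ∫_0^{3} ∫_0^{4} ∫_0^{2} (90x^2) dz dy dx.

Inner (z from 0 to 2): 180x^2.
Middle (y from 0 to 4): 720x^2.
Outer (x from 0 to 3): 6480.

Therefore ∯_{∂V} F · n dS = 6480.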